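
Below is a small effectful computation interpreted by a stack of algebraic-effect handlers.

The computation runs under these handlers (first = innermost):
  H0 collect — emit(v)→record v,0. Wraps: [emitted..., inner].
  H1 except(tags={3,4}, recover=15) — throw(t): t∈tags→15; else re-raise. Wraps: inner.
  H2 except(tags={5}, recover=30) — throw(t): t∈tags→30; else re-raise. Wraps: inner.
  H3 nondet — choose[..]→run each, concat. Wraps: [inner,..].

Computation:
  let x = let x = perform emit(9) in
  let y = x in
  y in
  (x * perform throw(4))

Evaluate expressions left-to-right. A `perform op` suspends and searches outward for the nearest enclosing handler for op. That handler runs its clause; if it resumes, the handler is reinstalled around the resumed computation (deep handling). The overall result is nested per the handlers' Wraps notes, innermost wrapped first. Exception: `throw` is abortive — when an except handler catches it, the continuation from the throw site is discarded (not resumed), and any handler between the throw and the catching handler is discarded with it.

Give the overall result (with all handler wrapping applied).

Answer: [15]

Evaluation trace:
emit(9) @ H0 ⇒ out+=9
throw(4) @ H1 caught ⇒ 15
H2 returns 15
H3 returns [15]
= [15]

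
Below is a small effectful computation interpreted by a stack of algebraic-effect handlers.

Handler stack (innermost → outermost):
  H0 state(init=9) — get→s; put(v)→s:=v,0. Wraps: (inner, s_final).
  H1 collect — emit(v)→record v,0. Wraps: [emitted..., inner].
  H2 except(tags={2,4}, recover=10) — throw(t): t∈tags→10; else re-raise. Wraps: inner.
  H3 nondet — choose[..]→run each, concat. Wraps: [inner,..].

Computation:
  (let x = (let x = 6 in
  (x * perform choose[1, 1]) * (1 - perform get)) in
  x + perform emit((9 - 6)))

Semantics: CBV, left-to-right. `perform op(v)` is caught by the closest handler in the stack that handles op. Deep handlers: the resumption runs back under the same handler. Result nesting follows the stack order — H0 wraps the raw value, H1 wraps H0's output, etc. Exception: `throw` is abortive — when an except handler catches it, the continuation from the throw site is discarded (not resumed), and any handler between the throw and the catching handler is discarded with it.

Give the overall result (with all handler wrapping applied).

Evaluation trace:
choose[1, 1] @ H3
  branch[0] choose=1:
    get @ H0 ⇒ 9
    emit(3) @ H1 ⇒ out+=3
    H0 returns (-48, 9)
    H1 returns [3, (-48, 9)]
    H2 returns [3, (-48, 9)]
    H3 returns [[3, (-48, 9)]]
  branch[1] choose=1:
    get @ H0 ⇒ 9
    emit(3) @ H1 ⇒ out+=3
    H0 returns (-48, 9)
    H1 returns [3, (-48, 9)]
    H2 returns [3, (-48, 9)]
    H3 returns [[3, (-48, 9)]]
= [[3, (-48, 9)], [3, (-48, 9)]]

Answer: [[3, (-48, 9)], [3, (-48, 9)]]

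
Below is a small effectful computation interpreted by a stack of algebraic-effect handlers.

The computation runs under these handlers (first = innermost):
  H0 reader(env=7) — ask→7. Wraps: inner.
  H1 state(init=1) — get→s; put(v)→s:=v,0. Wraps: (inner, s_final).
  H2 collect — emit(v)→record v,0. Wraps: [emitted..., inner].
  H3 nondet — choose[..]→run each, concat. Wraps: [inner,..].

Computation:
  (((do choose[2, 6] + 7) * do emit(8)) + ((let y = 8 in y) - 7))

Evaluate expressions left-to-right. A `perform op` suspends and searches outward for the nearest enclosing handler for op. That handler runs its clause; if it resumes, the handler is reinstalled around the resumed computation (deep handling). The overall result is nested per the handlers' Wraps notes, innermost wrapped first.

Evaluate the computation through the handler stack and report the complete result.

Step-by-step:
choose[2, 6] @ H3
  branch[0] choose=2:
    emit(8) @ H2 ⇒ out+=8
    H0 returns 1
    H1 returns (1, 1)
    H2 returns [8, (1, 1)]
    H3 returns [[8, (1, 1)]]
  branch[1] choose=6:
    emit(8) @ H2 ⇒ out+=8
    H0 returns 1
    H1 returns (1, 1)
    H2 returns [8, (1, 1)]
    H3 returns [[8, (1, 1)]]
= [[8, (1, 1)], [8, (1, 1)]]

Answer: [[8, (1, 1)], [8, (1, 1)]]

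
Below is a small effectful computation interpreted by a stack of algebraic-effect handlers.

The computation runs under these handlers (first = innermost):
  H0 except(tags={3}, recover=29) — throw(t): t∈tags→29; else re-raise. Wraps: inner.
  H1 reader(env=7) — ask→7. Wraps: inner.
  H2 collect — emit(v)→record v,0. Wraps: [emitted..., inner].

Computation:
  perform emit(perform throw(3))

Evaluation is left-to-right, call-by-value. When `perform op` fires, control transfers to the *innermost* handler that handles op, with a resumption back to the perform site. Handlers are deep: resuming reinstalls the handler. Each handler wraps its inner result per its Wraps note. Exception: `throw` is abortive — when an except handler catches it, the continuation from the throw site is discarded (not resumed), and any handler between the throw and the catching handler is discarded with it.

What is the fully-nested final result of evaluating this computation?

Answer: [29]

Evaluation trace:
throw(3) @ H0 caught ⇒ 29
H1 returns 29
H2 returns [29]
= [29]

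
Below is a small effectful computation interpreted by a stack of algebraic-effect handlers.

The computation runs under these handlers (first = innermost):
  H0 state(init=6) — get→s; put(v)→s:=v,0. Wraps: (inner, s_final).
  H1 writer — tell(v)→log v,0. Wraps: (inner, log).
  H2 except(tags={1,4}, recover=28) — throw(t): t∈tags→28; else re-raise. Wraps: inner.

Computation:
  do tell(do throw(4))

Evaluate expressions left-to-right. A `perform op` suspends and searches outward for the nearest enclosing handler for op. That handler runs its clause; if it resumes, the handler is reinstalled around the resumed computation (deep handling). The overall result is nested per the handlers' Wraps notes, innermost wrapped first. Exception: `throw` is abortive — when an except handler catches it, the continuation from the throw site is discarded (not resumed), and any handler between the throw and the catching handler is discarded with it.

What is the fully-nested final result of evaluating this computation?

Answer: 28

Step-by-step:
throw(4) @ H2 caught ⇒ 28
= 28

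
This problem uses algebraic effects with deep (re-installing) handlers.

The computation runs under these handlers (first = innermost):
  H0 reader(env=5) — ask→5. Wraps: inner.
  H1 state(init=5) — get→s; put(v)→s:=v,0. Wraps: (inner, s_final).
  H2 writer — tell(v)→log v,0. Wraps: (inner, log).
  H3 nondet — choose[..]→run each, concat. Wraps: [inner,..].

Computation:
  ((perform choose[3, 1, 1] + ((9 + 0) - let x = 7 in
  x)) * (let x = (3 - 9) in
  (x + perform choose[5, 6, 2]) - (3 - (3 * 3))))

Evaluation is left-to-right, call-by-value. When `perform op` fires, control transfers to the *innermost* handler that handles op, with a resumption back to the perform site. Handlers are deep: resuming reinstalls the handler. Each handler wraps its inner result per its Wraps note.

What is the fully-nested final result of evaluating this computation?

Answer: [((25, 5), ()), ((30, 5), ()), ((10, 5), ()), ((15, 5), ()), ((18, 5), ()), ((6, 5), ()), ((15, 5), ()), ((18, 5), ()), ((6, 5), ())]

Evaluation trace:
choose[3, 1, 1] @ H3
  branch[0] choose=3:
    choose[5, 6, 2] @ H3
      branch[0] choose=5:
        H0 returns 25
        H1 returns (25, 5)
        H2 returns ((25, 5), ())
        H3 returns [((25, 5), ())]
      branch[1] choose=6:
        H0 returns 30
        H1 returns (30, 5)
        H2 returns ((30, 5), ())
        H3 returns [((30, 5), ())]
      branch[2] choose=2:
        H0 returns 10
        H1 returns (10, 5)
        H2 returns ((10, 5), ())
        H3 returns [((10, 5), ())]
  branch[1] choose=1:
    choose[5, 6, 2] @ H3
      branch[0] choose=5:
        H0 returns 15
        H1 returns (15, 5)
        H2 returns ((15, 5), ())
        H3 returns [((15, 5), ())]
      branch[1] choose=6:
        H0 returns 18
        H1 returns (18, 5)
        H2 returns ((18, 5), ())
        H3 returns [((18, 5), ())]
      branch[2] choose=2:
        H0 returns 6
        H1 returns (6, 5)
        H2 returns ((6, 5), ())
        H3 returns [((6, 5), ())]
  branch[2] choose=1:
    choose[5, 6, 2] @ H3
      branch[0] choose=5:
        H0 returns 15
        H1 returns (15, 5)
        H2 returns ((15, 5), ())
        H3 returns [((15, 5), ())]
      branch[1] choose=6:
        H0 returns 18
        H1 returns (18, 5)
        H2 returns ((18, 5), ())
        H3 returns [((18, 5), ())]
      branch[2] choose=2:
        H0 returns 6
        H1 returns (6, 5)
        H2 returns ((6, 5), ())
        H3 returns [((6, 5), ())]
= [((25, 5), ()), ((30, 5), ()), ((10, 5), ()), ((15, 5), ()), ((18, 5), ()), ((6, 5), ()), ((15, 5), ()), ((18, 5), ()), ((6, 5), ())]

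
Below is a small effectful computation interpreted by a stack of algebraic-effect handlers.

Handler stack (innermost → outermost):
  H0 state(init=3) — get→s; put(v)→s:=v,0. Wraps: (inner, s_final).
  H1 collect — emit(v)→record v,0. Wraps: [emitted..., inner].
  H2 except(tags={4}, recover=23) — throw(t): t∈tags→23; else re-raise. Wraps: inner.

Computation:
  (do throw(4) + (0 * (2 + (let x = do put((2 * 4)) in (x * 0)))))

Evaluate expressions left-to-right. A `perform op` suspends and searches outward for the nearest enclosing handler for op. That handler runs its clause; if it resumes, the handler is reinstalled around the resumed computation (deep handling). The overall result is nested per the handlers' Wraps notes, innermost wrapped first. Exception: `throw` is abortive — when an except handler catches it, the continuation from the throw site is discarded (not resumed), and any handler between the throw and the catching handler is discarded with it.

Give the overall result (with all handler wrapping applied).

Step-by-step:
throw(4) @ H2 caught ⇒ 23
= 23

Answer: 23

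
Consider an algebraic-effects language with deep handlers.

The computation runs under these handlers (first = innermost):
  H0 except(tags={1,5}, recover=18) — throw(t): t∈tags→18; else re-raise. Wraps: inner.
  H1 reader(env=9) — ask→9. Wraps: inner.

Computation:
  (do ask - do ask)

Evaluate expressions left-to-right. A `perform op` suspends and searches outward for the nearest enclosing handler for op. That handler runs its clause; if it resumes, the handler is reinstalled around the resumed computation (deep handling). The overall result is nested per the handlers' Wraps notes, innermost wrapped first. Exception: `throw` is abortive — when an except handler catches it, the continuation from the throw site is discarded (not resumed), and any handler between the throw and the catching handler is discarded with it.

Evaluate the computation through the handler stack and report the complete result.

Evaluation trace:
ask @ H1 ⇒ 9
ask @ H1 ⇒ 9
H0 returns 0
H1 returns 0
= 0

Answer: 0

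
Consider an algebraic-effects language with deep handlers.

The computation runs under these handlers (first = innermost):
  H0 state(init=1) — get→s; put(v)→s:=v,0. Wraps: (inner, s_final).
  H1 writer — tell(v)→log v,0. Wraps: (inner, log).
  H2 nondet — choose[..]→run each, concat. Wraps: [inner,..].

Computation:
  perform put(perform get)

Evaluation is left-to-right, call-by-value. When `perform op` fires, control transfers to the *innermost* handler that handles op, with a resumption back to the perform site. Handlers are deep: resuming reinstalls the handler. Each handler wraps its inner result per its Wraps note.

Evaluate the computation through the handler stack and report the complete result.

Evaluation trace:
get @ H0 ⇒ 1
put(1) @ H0 ⇒ s:=1
H0 returns (0, 1)
H1 returns ((0, 1), ())
H2 returns [((0, 1), ())]
= [((0, 1), ())]

Answer: [((0, 1), ())]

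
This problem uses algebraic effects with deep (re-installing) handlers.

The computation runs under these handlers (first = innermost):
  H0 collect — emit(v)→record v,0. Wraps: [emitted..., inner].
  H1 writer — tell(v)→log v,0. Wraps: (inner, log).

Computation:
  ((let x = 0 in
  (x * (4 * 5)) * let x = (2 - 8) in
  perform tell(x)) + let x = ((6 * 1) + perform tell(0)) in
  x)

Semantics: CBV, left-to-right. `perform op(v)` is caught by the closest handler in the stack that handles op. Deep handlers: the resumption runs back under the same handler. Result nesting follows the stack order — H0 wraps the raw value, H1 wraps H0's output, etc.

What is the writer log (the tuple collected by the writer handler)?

Evaluation trace:
tell(-6) @ H1 ⇒ log+=-6
tell(0) @ H1 ⇒ log+=0
H0 returns [6]
H1 returns ([6], (-6, 0))
= ([6], (-6, 0))

Answer: (-6, 0)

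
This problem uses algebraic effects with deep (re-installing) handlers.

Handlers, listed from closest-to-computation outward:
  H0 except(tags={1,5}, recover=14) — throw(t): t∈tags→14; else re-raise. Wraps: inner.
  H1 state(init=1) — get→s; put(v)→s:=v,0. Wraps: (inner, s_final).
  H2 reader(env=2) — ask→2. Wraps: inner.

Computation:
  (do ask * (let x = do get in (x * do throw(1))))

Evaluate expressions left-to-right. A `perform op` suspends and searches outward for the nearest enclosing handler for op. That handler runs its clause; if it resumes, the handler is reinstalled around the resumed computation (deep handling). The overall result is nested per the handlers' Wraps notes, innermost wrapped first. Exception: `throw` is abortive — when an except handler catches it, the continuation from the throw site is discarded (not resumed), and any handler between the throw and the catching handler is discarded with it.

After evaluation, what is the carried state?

Evaluation trace:
ask @ H2 ⇒ 2
get @ H1 ⇒ 1
throw(1) @ H0 caught ⇒ 14
H1 returns (14, 1)
H2 returns (14, 1)
= (14, 1)

Answer: 1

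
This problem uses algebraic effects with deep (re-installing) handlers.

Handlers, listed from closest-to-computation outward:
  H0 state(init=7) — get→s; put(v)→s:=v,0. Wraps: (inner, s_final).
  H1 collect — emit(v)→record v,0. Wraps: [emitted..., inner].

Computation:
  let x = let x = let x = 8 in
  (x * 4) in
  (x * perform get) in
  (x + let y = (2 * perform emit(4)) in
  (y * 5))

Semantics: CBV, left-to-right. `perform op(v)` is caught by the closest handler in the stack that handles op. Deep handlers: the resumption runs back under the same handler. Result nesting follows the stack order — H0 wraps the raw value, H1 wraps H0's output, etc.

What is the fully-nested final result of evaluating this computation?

Step-by-step:
get @ H0 ⇒ 7
emit(4) @ H1 ⇒ out+=4
H0 returns (224, 7)
H1 returns [4, (224, 7)]
= [4, (224, 7)]

Answer: [4, (224, 7)]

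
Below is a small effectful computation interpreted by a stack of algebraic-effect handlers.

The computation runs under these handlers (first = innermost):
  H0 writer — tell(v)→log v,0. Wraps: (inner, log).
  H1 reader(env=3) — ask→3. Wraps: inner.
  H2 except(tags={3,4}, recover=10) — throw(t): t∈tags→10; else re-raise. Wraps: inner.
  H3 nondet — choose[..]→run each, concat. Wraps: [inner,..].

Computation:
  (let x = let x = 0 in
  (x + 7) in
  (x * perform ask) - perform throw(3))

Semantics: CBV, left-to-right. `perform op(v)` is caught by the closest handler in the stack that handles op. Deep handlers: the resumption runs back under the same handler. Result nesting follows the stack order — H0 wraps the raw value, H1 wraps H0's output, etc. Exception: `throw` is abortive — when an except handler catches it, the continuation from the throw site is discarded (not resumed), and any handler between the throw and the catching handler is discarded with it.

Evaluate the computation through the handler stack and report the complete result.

Evaluation trace:
ask @ H1 ⇒ 3
throw(3) @ H2 caught ⇒ 10
H3 returns [10]
= [10]

Answer: [10]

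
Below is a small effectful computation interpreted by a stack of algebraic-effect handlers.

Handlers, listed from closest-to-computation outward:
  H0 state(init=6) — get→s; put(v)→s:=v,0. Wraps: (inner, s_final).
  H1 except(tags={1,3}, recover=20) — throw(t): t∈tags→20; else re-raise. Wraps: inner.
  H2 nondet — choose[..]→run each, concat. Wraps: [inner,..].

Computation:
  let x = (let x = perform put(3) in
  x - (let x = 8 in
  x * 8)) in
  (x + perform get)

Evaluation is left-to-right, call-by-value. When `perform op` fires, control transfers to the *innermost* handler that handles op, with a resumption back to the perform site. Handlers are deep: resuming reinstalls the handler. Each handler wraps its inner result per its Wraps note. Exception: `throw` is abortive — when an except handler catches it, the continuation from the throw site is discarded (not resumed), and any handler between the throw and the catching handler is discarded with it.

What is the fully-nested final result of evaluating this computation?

Answer: [(-61, 3)]

Working:
put(3) @ H0 ⇒ s:=3
get @ H0 ⇒ 3
H0 returns (-61, 3)
H1 returns (-61, 3)
H2 returns [(-61, 3)]
= [(-61, 3)]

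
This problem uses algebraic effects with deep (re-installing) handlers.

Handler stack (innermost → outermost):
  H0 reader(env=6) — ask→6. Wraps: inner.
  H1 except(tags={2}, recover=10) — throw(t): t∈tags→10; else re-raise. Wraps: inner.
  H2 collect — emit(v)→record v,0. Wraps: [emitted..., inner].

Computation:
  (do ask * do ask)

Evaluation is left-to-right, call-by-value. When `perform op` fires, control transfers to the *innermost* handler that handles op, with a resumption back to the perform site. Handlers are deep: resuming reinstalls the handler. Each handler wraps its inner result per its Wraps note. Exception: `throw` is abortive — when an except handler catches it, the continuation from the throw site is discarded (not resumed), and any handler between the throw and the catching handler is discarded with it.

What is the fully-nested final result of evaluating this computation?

Answer: [36]

Working:
ask @ H0 ⇒ 6
ask @ H0 ⇒ 6
H0 returns 36
H1 returns 36
H2 returns [36]
= [36]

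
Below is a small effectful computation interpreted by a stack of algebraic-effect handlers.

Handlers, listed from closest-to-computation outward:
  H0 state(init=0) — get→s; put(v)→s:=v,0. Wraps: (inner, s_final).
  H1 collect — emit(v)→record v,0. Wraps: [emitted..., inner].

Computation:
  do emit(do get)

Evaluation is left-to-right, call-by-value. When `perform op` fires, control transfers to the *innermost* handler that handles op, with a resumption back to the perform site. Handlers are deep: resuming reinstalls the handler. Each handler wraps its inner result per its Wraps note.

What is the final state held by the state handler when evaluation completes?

Answer: 0

Working:
get @ H0 ⇒ 0
emit(0) @ H1 ⇒ out+=0
H0 returns (0, 0)
H1 returns [0, (0, 0)]
= [0, (0, 0)]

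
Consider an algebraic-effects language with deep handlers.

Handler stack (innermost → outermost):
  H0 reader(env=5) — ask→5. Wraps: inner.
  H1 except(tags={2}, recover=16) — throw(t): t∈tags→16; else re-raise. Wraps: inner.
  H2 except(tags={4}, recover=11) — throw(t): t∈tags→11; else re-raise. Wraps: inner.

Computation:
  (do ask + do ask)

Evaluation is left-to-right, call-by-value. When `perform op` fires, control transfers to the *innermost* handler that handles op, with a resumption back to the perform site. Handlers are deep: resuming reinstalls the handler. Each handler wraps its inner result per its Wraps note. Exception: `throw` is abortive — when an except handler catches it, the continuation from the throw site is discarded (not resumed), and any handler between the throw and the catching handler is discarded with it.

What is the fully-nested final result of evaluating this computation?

Step-by-step:
ask @ H0 ⇒ 5
ask @ H0 ⇒ 5
H0 returns 10
H1 returns 10
H2 returns 10
= 10

Answer: 10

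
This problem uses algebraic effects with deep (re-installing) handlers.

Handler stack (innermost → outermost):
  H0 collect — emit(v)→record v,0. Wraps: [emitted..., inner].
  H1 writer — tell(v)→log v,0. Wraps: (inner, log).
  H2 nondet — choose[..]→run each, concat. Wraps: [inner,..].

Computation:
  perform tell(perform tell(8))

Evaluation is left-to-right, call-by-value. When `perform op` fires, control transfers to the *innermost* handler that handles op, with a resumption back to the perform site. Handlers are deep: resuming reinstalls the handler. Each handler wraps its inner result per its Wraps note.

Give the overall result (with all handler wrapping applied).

Step-by-step:
tell(8) @ H1 ⇒ log+=8
tell(0) @ H1 ⇒ log+=0
H0 returns [0]
H1 returns ([0], (8, 0))
H2 returns [([0], (8, 0))]
= [([0], (8, 0))]

Answer: [([0], (8, 0))]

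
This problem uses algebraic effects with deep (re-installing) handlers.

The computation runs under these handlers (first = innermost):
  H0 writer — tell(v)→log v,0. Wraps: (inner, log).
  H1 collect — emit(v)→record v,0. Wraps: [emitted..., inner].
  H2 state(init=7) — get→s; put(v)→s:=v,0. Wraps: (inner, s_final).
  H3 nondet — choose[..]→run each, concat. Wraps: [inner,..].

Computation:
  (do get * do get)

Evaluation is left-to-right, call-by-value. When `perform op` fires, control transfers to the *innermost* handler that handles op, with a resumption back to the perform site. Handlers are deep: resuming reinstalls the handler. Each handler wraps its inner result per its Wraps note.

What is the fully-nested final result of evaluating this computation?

Answer: [([(49, ())], 7)]

Step-by-step:
get @ H2 ⇒ 7
get @ H2 ⇒ 7
H0 returns (49, ())
H1 returns [(49, ())]
H2 returns ([(49, ())], 7)
H3 returns [([(49, ())], 7)]
= [([(49, ())], 7)]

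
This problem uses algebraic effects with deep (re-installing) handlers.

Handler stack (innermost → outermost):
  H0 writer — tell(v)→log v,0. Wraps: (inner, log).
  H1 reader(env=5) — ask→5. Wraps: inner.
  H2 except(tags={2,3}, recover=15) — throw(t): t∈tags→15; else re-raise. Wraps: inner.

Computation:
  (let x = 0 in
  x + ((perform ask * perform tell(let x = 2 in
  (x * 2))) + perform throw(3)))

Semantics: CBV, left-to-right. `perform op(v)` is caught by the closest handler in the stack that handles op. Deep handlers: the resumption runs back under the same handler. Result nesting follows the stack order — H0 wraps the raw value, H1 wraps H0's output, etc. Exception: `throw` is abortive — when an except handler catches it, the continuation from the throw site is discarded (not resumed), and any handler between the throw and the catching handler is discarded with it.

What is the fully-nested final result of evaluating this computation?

Step-by-step:
ask @ H1 ⇒ 5
tell(4) @ H0 ⇒ log+=4
throw(3) @ H2 caught ⇒ 15
= 15

Answer: 15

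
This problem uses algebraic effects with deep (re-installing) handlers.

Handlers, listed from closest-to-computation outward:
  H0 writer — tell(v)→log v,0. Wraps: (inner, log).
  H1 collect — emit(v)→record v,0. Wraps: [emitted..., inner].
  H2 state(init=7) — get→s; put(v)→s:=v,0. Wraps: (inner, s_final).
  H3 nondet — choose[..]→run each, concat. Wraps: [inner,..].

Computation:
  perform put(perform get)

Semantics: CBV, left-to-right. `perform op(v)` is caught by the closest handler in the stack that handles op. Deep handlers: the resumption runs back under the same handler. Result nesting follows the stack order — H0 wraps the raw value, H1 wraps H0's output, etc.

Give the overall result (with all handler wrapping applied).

Working:
get @ H2 ⇒ 7
put(7) @ H2 ⇒ s:=7
H0 returns (0, ())
H1 returns [(0, ())]
H2 returns ([(0, ())], 7)
H3 returns [([(0, ())], 7)]
= [([(0, ())], 7)]

Answer: [([(0, ())], 7)]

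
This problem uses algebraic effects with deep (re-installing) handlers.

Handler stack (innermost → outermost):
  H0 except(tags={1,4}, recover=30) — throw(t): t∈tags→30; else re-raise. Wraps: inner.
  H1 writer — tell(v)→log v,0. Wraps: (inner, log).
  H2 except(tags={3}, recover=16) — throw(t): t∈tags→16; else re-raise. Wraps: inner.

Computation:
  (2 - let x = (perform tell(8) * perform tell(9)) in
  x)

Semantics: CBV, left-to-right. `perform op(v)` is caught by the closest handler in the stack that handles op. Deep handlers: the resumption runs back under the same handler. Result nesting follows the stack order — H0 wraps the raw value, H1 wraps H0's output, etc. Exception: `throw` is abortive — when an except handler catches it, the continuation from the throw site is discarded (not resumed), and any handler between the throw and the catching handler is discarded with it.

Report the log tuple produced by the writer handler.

Step-by-step:
tell(8) @ H1 ⇒ log+=8
tell(9) @ H1 ⇒ log+=9
H0 returns 2
H1 returns (2, (8, 9))
H2 returns (2, (8, 9))
= (2, (8, 9))

Answer: (8, 9)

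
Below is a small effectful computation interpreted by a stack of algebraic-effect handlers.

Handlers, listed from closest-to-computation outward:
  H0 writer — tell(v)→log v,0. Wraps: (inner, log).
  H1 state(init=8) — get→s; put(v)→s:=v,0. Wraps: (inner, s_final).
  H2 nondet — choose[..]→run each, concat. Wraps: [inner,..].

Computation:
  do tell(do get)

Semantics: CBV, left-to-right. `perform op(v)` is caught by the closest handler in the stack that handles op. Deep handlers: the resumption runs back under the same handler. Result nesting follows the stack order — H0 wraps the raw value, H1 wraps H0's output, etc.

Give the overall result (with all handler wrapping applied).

Working:
get @ H1 ⇒ 8
tell(8) @ H0 ⇒ log+=8
H0 returns (0, (8))
H1 returns ((0, (8)), 8)
H2 returns [((0, (8)), 8)]
= [((0, (8)), 8)]

Answer: [((0, (8)), 8)]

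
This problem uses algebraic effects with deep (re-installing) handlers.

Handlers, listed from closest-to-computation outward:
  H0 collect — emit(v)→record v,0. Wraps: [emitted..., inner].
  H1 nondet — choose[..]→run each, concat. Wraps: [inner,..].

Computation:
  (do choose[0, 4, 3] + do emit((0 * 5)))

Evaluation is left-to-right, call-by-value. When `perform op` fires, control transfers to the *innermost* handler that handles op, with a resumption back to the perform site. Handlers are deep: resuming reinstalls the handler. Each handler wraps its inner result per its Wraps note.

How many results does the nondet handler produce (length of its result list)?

Evaluation trace:
choose[0, 4, 3] @ H1
  branch[0] choose=0:
    emit(0) @ H0 ⇒ out+=0
    H0 returns [0, 0]
    H1 returns [[0, 0]]
  branch[1] choose=4:
    emit(0) @ H0 ⇒ out+=0
    H0 returns [0, 4]
    H1 returns [[0, 4]]
  branch[2] choose=3:
    emit(0) @ H0 ⇒ out+=0
    H0 returns [0, 3]
    H1 returns [[0, 3]]
= [[0, 0], [0, 4], [0, 3]]

Answer: 3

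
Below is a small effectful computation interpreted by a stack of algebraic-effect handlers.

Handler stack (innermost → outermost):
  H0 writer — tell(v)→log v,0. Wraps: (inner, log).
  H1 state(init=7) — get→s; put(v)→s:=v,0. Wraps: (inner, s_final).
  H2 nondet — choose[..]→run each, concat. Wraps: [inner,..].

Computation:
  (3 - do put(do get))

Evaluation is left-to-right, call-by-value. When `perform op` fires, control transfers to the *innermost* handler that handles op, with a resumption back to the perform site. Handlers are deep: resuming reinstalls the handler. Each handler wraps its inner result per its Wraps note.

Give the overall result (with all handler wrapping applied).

Answer: [((3, ()), 7)]

Working:
get @ H1 ⇒ 7
put(7) @ H1 ⇒ s:=7
H0 returns (3, ())
H1 returns ((3, ()), 7)
H2 returns [((3, ()), 7)]
= [((3, ()), 7)]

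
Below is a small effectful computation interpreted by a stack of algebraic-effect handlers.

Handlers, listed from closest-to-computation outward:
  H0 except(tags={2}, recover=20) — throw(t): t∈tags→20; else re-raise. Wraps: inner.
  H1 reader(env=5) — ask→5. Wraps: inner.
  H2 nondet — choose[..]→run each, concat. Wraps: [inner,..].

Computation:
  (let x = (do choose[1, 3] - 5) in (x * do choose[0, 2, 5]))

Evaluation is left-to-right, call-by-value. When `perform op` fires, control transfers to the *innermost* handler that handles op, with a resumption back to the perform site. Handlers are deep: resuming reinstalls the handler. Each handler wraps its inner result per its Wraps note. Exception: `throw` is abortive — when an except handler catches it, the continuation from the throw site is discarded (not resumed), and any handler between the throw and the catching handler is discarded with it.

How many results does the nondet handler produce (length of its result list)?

Answer: 6

Step-by-step:
choose[1, 3] @ H2
  branch[0] choose=1:
    choose[0, 2, 5] @ H2
      branch[0] choose=0:
        H0 returns 0
        H1 returns 0
        H2 returns [0]
      branch[1] choose=2:
        H0 returns -8
        H1 returns -8
        H2 returns [-8]
      branch[2] choose=5:
        H0 returns -20
        H1 returns -20
        H2 returns [-20]
  branch[1] choose=3:
    choose[0, 2, 5] @ H2
      branch[0] choose=0:
        H0 returns 0
        H1 returns 0
        H2 returns [0]
      branch[1] choose=2:
        H0 returns -4
        H1 returns -4
        H2 returns [-4]
      branch[2] choose=5:
        H0 returns -10
        H1 returns -10
        H2 returns [-10]
= [0, -8, -20, 0, -4, -10]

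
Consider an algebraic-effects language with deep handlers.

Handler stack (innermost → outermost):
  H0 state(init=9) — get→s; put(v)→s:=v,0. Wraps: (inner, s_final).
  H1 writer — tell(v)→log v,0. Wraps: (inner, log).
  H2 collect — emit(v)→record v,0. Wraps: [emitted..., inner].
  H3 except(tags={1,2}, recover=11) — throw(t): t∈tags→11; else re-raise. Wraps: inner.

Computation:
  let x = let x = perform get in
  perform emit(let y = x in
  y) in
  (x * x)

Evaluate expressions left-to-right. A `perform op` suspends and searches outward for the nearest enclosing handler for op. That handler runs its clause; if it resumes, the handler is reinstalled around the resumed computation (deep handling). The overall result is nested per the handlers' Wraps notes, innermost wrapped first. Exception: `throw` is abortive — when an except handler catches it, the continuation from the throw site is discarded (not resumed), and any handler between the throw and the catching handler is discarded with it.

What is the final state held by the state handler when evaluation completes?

Working:
get @ H0 ⇒ 9
emit(9) @ H2 ⇒ out+=9
H0 returns (0, 9)
H1 returns ((0, 9), ())
H2 returns [9, ((0, 9), ())]
H3 returns [9, ((0, 9), ())]
= [9, ((0, 9), ())]

Answer: 9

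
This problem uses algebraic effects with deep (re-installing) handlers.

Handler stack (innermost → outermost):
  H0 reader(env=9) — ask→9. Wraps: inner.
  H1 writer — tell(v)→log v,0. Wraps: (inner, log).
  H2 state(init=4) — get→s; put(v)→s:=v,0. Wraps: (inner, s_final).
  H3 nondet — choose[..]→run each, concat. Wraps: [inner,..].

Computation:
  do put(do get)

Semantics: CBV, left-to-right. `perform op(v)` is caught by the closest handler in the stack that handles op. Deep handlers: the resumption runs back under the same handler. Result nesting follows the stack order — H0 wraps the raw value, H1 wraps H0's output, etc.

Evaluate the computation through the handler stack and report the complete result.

Working:
get @ H2 ⇒ 4
put(4) @ H2 ⇒ s:=4
H0 returns 0
H1 returns (0, ())
H2 returns ((0, ()), 4)
H3 returns [((0, ()), 4)]
= [((0, ()), 4)]

Answer: [((0, ()), 4)]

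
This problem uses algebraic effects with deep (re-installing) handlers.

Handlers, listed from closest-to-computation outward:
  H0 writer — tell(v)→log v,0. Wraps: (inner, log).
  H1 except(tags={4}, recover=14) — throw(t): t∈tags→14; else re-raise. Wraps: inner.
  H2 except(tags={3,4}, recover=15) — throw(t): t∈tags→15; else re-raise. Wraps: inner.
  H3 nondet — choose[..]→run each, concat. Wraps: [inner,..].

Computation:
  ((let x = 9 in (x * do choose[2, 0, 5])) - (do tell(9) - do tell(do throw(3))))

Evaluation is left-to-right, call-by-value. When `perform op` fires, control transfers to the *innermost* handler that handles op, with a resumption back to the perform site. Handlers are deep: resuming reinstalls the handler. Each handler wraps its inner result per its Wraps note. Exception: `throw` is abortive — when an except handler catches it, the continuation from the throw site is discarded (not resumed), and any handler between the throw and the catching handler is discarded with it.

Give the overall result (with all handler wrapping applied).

Answer: [15, 15, 15]

Step-by-step:
choose[2, 0, 5] @ H3
  branch[0] choose=2:
    tell(9) @ H0 ⇒ log+=9
    throw(3) @ H1 re-raised
    throw(3) @ H2 caught ⇒ 15
    H3 returns [15]
  branch[1] choose=0:
    tell(9) @ H0 ⇒ log+=9
    throw(3) @ H1 re-raised
    throw(3) @ H2 caught ⇒ 15
    H3 returns [15]
  branch[2] choose=5:
    tell(9) @ H0 ⇒ log+=9
    throw(3) @ H1 re-raised
    throw(3) @ H2 caught ⇒ 15
    H3 returns [15]
= [15, 15, 15]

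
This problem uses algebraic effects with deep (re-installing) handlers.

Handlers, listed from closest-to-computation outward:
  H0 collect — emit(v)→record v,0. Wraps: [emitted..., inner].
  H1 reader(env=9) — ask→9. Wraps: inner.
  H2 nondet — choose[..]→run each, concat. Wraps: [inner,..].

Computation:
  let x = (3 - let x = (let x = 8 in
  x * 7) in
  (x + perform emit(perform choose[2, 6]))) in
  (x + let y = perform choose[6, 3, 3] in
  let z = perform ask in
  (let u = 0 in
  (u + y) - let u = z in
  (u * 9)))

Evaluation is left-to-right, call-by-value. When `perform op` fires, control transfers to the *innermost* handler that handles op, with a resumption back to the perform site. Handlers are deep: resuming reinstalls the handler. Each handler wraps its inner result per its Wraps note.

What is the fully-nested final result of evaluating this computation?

Step-by-step:
choose[2, 6] @ H2
  branch[0] choose=2:
    emit(2) @ H0 ⇒ out+=2
    choose[6, 3, 3] @ H2
      branch[0] choose=6:
        ask @ H1 ⇒ 9
        H0 returns [2, -128]
        H1 returns [2, -128]
        H2 returns [[2, -128]]
      branch[1] choose=3:
        ask @ H1 ⇒ 9
        H0 returns [2, -131]
        H1 returns [2, -131]
        H2 returns [[2, -131]]
      branch[2] choose=3:
        ask @ H1 ⇒ 9
        H0 returns [2, -131]
        H1 returns [2, -131]
        H2 returns [[2, -131]]
  branch[1] choose=6:
    emit(6) @ H0 ⇒ out+=6
    choose[6, 3, 3] @ H2
      branch[0] choose=6:
        ask @ H1 ⇒ 9
        H0 returns [6, -128]
        H1 returns [6, -128]
        H2 returns [[6, -128]]
      branch[1] choose=3:
        ask @ H1 ⇒ 9
        H0 returns [6, -131]
        H1 returns [6, -131]
        H2 returns [[6, -131]]
      branch[2] choose=3:
        ask @ H1 ⇒ 9
        H0 returns [6, -131]
        H1 returns [6, -131]
        H2 returns [[6, -131]]
= [[2, -128], [2, -131], [2, -131], [6, -128], [6, -131], [6, -131]]

Answer: [[2, -128], [2, -131], [2, -131], [6, -128], [6, -131], [6, -131]]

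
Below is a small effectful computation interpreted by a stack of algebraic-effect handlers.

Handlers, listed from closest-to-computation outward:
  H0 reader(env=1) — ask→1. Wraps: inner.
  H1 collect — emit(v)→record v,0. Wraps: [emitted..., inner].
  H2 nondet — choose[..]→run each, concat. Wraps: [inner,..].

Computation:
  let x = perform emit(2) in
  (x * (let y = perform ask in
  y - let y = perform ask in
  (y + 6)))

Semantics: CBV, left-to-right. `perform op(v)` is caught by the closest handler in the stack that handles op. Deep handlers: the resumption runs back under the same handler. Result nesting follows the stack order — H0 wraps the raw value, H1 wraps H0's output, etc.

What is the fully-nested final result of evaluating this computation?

Answer: [[2, 0]]

Step-by-step:
emit(2) @ H1 ⇒ out+=2
ask @ H0 ⇒ 1
ask @ H0 ⇒ 1
H0 returns 0
H1 returns [2, 0]
H2 returns [[2, 0]]
= [[2, 0]]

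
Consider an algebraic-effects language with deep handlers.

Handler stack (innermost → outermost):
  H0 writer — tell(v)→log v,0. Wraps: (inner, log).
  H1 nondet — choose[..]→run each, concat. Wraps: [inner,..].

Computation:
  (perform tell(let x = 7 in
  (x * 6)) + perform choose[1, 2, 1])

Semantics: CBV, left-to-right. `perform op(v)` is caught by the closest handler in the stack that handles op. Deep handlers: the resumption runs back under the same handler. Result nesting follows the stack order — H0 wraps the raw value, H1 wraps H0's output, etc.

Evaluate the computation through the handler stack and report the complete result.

Answer: [(1, (42)), (2, (42)), (1, (42))]

Step-by-step:
tell(42) @ H0 ⇒ log+=42
choose[1, 2, 1] @ H1
  branch[0] choose=1:
    H0 returns (1, (42))
    H1 returns [(1, (42))]
  branch[1] choose=2:
    H0 returns (2, (42))
    H1 returns [(2, (42))]
  branch[2] choose=1:
    H0 returns (1, (42))
    H1 returns [(1, (42))]
= [(1, (42)), (2, (42)), (1, (42))]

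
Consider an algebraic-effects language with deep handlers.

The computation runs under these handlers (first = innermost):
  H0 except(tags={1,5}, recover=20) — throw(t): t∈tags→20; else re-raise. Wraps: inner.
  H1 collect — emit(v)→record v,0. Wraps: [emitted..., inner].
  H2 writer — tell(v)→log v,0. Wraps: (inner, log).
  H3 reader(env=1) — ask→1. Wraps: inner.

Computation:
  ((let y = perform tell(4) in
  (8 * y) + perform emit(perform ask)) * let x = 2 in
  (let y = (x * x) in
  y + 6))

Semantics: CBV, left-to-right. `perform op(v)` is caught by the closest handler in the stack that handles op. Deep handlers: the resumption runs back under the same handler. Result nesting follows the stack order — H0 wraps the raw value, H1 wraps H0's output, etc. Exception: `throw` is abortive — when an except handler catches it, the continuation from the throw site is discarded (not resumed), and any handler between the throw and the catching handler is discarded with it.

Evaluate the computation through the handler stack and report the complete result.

Answer: ([1, 0], (4))

Step-by-step:
tell(4) @ H2 ⇒ log+=4
ask @ H3 ⇒ 1
emit(1) @ H1 ⇒ out+=1
H0 returns 0
H1 returns [1, 0]
H2 returns ([1, 0], (4))
H3 returns ([1, 0], (4))
= ([1, 0], (4))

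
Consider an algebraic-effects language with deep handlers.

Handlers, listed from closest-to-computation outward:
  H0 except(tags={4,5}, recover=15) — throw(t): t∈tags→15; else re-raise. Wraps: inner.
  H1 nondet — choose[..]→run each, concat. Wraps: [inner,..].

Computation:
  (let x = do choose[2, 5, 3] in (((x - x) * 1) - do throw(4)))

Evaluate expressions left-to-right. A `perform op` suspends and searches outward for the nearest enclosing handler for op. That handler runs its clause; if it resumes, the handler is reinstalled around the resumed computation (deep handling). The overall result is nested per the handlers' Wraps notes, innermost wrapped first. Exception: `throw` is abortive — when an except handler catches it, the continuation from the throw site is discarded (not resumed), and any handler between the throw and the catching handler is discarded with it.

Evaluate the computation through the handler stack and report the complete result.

Answer: [15, 15, 15]

Step-by-step:
choose[2, 5, 3] @ H1
  branch[0] choose=2:
    throw(4) @ H0 caught ⇒ 15
    H1 returns [15]
  branch[1] choose=5:
    throw(4) @ H0 caught ⇒ 15
    H1 returns [15]
  branch[2] choose=3:
    throw(4) @ H0 caught ⇒ 15
    H1 returns [15]
= [15, 15, 15]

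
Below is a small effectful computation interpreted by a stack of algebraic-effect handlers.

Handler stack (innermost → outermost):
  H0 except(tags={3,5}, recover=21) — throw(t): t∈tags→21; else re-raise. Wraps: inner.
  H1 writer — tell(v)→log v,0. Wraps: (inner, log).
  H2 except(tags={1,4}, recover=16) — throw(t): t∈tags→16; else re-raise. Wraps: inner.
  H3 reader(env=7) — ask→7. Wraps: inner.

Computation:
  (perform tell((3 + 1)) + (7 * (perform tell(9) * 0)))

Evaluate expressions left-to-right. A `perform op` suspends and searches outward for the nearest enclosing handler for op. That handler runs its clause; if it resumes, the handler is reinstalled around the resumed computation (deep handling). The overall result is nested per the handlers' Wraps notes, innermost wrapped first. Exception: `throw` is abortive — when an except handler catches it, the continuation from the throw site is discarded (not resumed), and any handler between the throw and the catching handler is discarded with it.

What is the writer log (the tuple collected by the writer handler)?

Answer: (4, 9)

Working:
tell(4) @ H1 ⇒ log+=4
tell(9) @ H1 ⇒ log+=9
H0 returns 0
H1 returns (0, (4, 9))
H2 returns (0, (4, 9))
H3 returns (0, (4, 9))
= (0, (4, 9))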